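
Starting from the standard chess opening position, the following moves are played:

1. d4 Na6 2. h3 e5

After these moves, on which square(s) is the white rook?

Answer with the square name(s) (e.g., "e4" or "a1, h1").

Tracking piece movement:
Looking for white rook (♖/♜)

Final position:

  a b c d e f g h
  ─────────────────
8│♜ · ♝ ♛ ♚ ♝ ♞ ♜│8
7│♟ ♟ ♟ ♟ · ♟ ♟ ♟│7
6│♞ · · · · · · ·│6
5│· · · · ♟ · · ·│5
4│· · · ♙ · · · ·│4
3│· · · · · · · ♙│3
2│♙ ♙ ♙ · ♙ ♙ ♙ ·│2
1│♖ ♘ ♗ ♕ ♔ ♗ ♘ ♖│1
  ─────────────────
  a b c d e f g h


a1, h1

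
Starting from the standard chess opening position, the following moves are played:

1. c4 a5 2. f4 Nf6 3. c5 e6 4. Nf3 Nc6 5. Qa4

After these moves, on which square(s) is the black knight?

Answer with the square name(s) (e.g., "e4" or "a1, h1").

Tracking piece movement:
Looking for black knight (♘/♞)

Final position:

  a b c d e f g h
  ─────────────────
8│♜ · ♝ ♛ ♚ ♝ · ♜│8
7│· ♟ ♟ ♟ · ♟ ♟ ♟│7
6│· · ♞ · ♟ ♞ · ·│6
5│♟ · ♙ · · · · ·│5
4│♕ · · · · ♙ · ·│4
3│· · · · · ♘ · ·│3
2│♙ ♙ · ♙ ♙ · ♙ ♙│2
1│♖ ♘ ♗ · ♔ ♗ · ♖│1
  ─────────────────
  a b c d e f g h


c6, f6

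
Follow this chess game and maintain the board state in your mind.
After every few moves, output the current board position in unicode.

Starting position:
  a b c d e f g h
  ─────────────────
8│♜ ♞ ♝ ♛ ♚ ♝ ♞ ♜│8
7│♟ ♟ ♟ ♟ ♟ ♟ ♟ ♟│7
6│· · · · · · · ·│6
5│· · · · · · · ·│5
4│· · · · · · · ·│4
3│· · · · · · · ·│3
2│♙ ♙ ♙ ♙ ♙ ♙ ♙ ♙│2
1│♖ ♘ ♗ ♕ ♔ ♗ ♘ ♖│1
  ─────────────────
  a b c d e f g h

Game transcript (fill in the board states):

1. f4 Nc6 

  a b c d e f g h
  ─────────────────
8│♜ · ♝ ♛ ♚ ♝ ♞ ♜│8
7│♟ ♟ ♟ ♟ ♟ ♟ ♟ ♟│7
6│· · ♞ · · · · ·│6
5│· · · · · · · ·│5
4│· · · · · ♙ · ·│4
3│· · · · · · · ·│3
2│♙ ♙ ♙ ♙ ♙ · ♙ ♙│2
1│♖ ♘ ♗ ♕ ♔ ♗ ♘ ♖│1
  ─────────────────
  a b c d e f g h

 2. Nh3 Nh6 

  a b c d e f g h
  ─────────────────
8│♜ · ♝ ♛ ♚ ♝ · ♜│8
7│♟ ♟ ♟ ♟ ♟ ♟ ♟ ♟│7
6│· · ♞ · · · · ♞│6
5│· · · · · · · ·│5
4│· · · · · ♙ · ·│4
3│· · · · · · · ♘│3
2│♙ ♙ ♙ ♙ ♙ · ♙ ♙│2
1│♖ ♘ ♗ ♕ ♔ ♗ · ♖│1
  ─────────────────
  a b c d e f g h

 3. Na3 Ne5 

  a b c d e f g h
  ─────────────────
8│♜ · ♝ ♛ ♚ ♝ · ♜│8
7│♟ ♟ ♟ ♟ ♟ ♟ ♟ ♟│7
6│· · · · · · · ♞│6
5│· · · · ♞ · · ·│5
4│· · · · · ♙ · ·│4
3│♘ · · · · · · ♘│3
2│♙ ♙ ♙ ♙ ♙ · ♙ ♙│2
1│♖ · ♗ ♕ ♔ ♗ · ♖│1
  ─────────────────
  a b c d e f g h



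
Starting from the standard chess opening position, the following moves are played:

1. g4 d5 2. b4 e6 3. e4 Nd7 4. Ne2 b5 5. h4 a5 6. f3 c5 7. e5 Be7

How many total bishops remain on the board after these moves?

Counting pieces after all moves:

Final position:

  a b c d e f g h
  ─────────────────
8│♜ · ♝ ♛ ♚ · ♞ ♜│8
7│· · · ♞ ♝ ♟ ♟ ♟│7
6│· · · · ♟ · · ·│6
5│♟ ♟ ♟ ♟ ♙ · · ·│5
4│· ♙ · · · · ♙ ♙│4
3│· · · · · ♙ · ·│3
2│♙ · ♙ ♙ ♘ · · ·│2
1│♖ ♘ ♗ ♕ ♔ ♗ · ♖│1
  ─────────────────
  a b c d e f g h


4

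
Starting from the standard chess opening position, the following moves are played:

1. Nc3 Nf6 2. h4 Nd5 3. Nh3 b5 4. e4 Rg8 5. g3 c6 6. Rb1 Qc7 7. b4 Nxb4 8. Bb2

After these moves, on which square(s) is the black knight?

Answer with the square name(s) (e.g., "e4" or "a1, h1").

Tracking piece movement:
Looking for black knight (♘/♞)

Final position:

  a b c d e f g h
  ─────────────────
8│♜ ♞ ♝ · ♚ ♝ ♜ ·│8
7│♟ · ♛ ♟ ♟ ♟ ♟ ♟│7
6│· · ♟ · · · · ·│6
5│· ♟ · · · · · ·│5
4│· ♞ · · ♙ · · ♙│4
3│· · ♘ · · · ♙ ♘│3
2│♙ ♗ ♙ ♙ · ♙ · ·│2
1│· ♖ · ♕ ♔ ♗ · ♖│1
  ─────────────────
  a b c d e f g h


b4, b8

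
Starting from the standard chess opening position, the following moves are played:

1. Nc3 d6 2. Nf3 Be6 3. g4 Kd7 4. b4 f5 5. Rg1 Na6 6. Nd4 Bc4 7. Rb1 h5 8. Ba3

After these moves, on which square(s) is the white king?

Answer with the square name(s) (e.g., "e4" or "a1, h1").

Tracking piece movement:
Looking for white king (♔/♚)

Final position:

  a b c d e f g h
  ─────────────────
8│♜ · · ♛ · ♝ ♞ ♜│8
7│♟ ♟ ♟ ♚ ♟ · ♟ ·│7
6│♞ · · ♟ · · · ·│6
5│· · · · · ♟ · ♟│5
4│· ♙ ♝ ♘ · · ♙ ·│4
3│♗ · ♘ · · · · ·│3
2│♙ · ♙ ♙ ♙ ♙ · ♙│2
1│· ♖ · ♕ ♔ ♗ ♖ ·│1
  ─────────────────
  a b c d e f g h


e1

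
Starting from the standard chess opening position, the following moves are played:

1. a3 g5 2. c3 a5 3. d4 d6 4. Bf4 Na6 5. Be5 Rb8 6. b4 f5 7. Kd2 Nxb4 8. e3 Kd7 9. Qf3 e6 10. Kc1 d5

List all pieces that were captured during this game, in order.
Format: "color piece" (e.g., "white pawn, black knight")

Tracking captures:
  Nxb4: captured white pawn

white pawn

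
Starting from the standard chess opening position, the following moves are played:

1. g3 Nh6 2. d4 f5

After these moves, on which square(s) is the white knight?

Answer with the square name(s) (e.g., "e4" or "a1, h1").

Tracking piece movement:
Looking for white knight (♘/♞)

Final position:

  a b c d e f g h
  ─────────────────
8│♜ ♞ ♝ ♛ ♚ ♝ · ♜│8
7│♟ ♟ ♟ ♟ ♟ · ♟ ♟│7
6│· · · · · · · ♞│6
5│· · · · · ♟ · ·│5
4│· · · ♙ · · · ·│4
3│· · · · · · ♙ ·│3
2│♙ ♙ ♙ · ♙ ♙ · ♙│2
1│♖ ♘ ♗ ♕ ♔ ♗ ♘ ♖│1
  ─────────────────
  a b c d e f g h


b1, g1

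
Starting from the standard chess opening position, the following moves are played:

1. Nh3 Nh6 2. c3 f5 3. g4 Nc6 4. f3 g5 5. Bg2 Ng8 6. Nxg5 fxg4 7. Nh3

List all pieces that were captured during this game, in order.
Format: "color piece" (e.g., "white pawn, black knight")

Tracking captures:
  Nxg5: captured black pawn
  fxg4: captured white pawn

black pawn, white pawn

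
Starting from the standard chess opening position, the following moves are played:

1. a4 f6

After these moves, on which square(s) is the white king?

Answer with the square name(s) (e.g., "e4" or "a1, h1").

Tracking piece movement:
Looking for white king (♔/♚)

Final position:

  a b c d e f g h
  ─────────────────
8│♜ ♞ ♝ ♛ ♚ ♝ ♞ ♜│8
7│♟ ♟ ♟ ♟ ♟ · ♟ ♟│7
6│· · · · · ♟ · ·│6
5│· · · · · · · ·│5
4│♙ · · · · · · ·│4
3│· · · · · · · ·│3
2│· ♙ ♙ ♙ ♙ ♙ ♙ ♙│2
1│♖ ♘ ♗ ♕ ♔ ♗ ♘ ♖│1
  ─────────────────
  a b c d e f g h


e1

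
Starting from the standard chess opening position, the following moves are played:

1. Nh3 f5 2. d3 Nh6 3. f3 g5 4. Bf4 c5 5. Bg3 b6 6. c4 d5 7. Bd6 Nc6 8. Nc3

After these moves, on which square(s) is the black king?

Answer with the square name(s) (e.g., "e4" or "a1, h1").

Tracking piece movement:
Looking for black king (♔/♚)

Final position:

  a b c d e f g h
  ─────────────────
8│♜ · ♝ ♛ ♚ ♝ · ♜│8
7│♟ · · · ♟ · · ♟│7
6│· ♟ ♞ ♗ · · · ♞│6
5│· · ♟ ♟ · ♟ ♟ ·│5
4│· · ♙ · · · · ·│4
3│· · ♘ ♙ · ♙ · ♘│3
2│♙ ♙ · · ♙ · ♙ ♙│2
1│♖ · · ♕ ♔ ♗ · ♖│1
  ─────────────────
  a b c d e f g h


e8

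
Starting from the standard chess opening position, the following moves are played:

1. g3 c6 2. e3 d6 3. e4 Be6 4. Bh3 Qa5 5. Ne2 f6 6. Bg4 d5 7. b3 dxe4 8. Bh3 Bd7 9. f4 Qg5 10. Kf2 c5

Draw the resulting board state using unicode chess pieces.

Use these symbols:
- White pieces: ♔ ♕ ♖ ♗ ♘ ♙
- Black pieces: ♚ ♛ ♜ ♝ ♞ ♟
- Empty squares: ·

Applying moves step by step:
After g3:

♜ ♞ ♝ ♛ ♚ ♝ ♞ ♜
♟ ♟ ♟ ♟ ♟ ♟ ♟ ♟
· · · · · · · ·
· · · · · · · ·
· · · · · · · ·
· · · · · · ♙ ·
♙ ♙ ♙ ♙ ♙ ♙ · ♙
♖ ♘ ♗ ♕ ♔ ♗ ♘ ♖


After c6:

♜ ♞ ♝ ♛ ♚ ♝ ♞ ♜
♟ ♟ · ♟ ♟ ♟ ♟ ♟
· · ♟ · · · · ·
· · · · · · · ·
· · · · · · · ·
· · · · · · ♙ ·
♙ ♙ ♙ ♙ ♙ ♙ · ♙
♖ ♘ ♗ ♕ ♔ ♗ ♘ ♖


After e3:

♜ ♞ ♝ ♛ ♚ ♝ ♞ ♜
♟ ♟ · ♟ ♟ ♟ ♟ ♟
· · ♟ · · · · ·
· · · · · · · ·
· · · · · · · ·
· · · · ♙ · ♙ ·
♙ ♙ ♙ ♙ · ♙ · ♙
♖ ♘ ♗ ♕ ♔ ♗ ♘ ♖


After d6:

♜ ♞ ♝ ♛ ♚ ♝ ♞ ♜
♟ ♟ · · ♟ ♟ ♟ ♟
· · ♟ ♟ · · · ·
· · · · · · · ·
· · · · · · · ·
· · · · ♙ · ♙ ·
♙ ♙ ♙ ♙ · ♙ · ♙
♖ ♘ ♗ ♕ ♔ ♗ ♘ ♖


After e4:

♜ ♞ ♝ ♛ ♚ ♝ ♞ ♜
♟ ♟ · · ♟ ♟ ♟ ♟
· · ♟ ♟ · · · ·
· · · · · · · ·
· · · · ♙ · · ·
· · · · · · ♙ ·
♙ ♙ ♙ ♙ · ♙ · ♙
♖ ♘ ♗ ♕ ♔ ♗ ♘ ♖


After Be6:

♜ ♞ · ♛ ♚ ♝ ♞ ♜
♟ ♟ · · ♟ ♟ ♟ ♟
· · ♟ ♟ ♝ · · ·
· · · · · · · ·
· · · · ♙ · · ·
· · · · · · ♙ ·
♙ ♙ ♙ ♙ · ♙ · ♙
♖ ♘ ♗ ♕ ♔ ♗ ♘ ♖


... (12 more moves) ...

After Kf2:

♜ ♞ · · ♚ ♝ ♞ ♜
♟ ♟ · ♝ ♟ · ♟ ♟
· · ♟ · · ♟ · ·
· · · · · · ♛ ·
· · · · ♟ ♙ · ·
· ♙ · · · · ♙ ♗
♙ · ♙ ♙ ♘ ♔ · ♙
♖ ♘ ♗ ♕ · · · ♖


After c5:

♜ ♞ · · ♚ ♝ ♞ ♜
♟ ♟ · ♝ ♟ · ♟ ♟
· · · · · ♟ · ·
· · ♟ · · · ♛ ·
· · · · ♟ ♙ · ·
· ♙ · · · · ♙ ♗
♙ · ♙ ♙ ♘ ♔ · ♙
♖ ♘ ♗ ♕ · · · ♖



  a b c d e f g h
  ─────────────────
8│♜ ♞ · · ♚ ♝ ♞ ♜│8
7│♟ ♟ · ♝ ♟ · ♟ ♟│7
6│· · · · · ♟ · ·│6
5│· · ♟ · · · ♛ ·│5
4│· · · · ♟ ♙ · ·│4
3│· ♙ · · · · ♙ ♗│3
2│♙ · ♙ ♙ ♘ ♔ · ♙│2
1│♖ ♘ ♗ ♕ · · · ♖│1
  ─────────────────
  a b c d e f g h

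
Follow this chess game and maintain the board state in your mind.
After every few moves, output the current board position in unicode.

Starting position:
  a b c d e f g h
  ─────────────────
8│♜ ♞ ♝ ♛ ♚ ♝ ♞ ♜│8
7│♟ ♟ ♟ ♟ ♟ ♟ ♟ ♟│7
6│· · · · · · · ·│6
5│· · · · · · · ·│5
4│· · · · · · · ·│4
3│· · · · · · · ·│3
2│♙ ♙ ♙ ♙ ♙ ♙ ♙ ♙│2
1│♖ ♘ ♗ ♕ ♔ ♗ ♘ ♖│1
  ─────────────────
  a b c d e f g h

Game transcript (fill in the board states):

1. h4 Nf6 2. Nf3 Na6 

  a b c d e f g h
  ─────────────────
8│♜ · ♝ ♛ ♚ ♝ · ♜│8
7│♟ ♟ ♟ ♟ ♟ ♟ ♟ ♟│7
6│♞ · · · · ♞ · ·│6
5│· · · · · · · ·│5
4│· · · · · · · ♙│4
3│· · · · · ♘ · ·│3
2│♙ ♙ ♙ ♙ ♙ ♙ ♙ ·│2
1│♖ ♘ ♗ ♕ ♔ ♗ · ♖│1
  ─────────────────
  a b c d e f g h

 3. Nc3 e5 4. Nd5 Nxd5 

  a b c d e f g h
  ─────────────────
8│♜ · ♝ ♛ ♚ ♝ · ♜│8
7│♟ ♟ ♟ ♟ · ♟ ♟ ♟│7
6│♞ · · · · · · ·│6
5│· · · ♞ ♟ · · ·│5
4│· · · · · · · ♙│4
3│· · · · · ♘ · ·│3
2│♙ ♙ ♙ ♙ ♙ ♙ ♙ ·│2
1│♖ · ♗ ♕ ♔ ♗ · ♖│1
  ─────────────────
  a b c d e f g h

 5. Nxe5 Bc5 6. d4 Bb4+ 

  a b c d e f g h
  ─────────────────
8│♜ · ♝ ♛ ♚ · · ♜│8
7│♟ ♟ ♟ ♟ · ♟ ♟ ♟│7
6│♞ · · · · · · ·│6
5│· · · ♞ ♘ · · ·│5
4│· ♝ · ♙ · · · ♙│4
3│· · · · · · · ·│3
2│♙ ♙ ♙ · ♙ ♙ ♙ ·│2
1│♖ · ♗ ♕ ♔ ♗ · ♖│1
  ─────────────────
  a b c d e f g h

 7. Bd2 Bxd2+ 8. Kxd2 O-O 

  a b c d e f g h
  ─────────────────
8│♜ · ♝ ♛ · ♜ ♚ ·│8
7│♟ ♟ ♟ ♟ · ♟ ♟ ♟│7
6│♞ · · · · · · ·│6
5│· · · ♞ ♘ · · ·│5
4│· · · ♙ · · · ♙│4
3│· · · · · · · ·│3
2│♙ ♙ ♙ ♔ ♙ ♙ ♙ ·│2
1│♖ · · ♕ · ♗ · ♖│1
  ─────────────────
  a b c d e f g h

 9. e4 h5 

  a b c d e f g h
  ─────────────────
8│♜ · ♝ ♛ · ♜ ♚ ·│8
7│♟ ♟ ♟ ♟ · ♟ ♟ ·│7
6│♞ · · · · · · ·│6
5│· · · ♞ ♘ · · ♟│5
4│· · · ♙ ♙ · · ♙│4
3│· · · · · · · ·│3
2│♙ ♙ ♙ ♔ · ♙ ♙ ·│2
1│♖ · · ♕ · ♗ · ♖│1
  ─────────────────
  a b c d e f g h


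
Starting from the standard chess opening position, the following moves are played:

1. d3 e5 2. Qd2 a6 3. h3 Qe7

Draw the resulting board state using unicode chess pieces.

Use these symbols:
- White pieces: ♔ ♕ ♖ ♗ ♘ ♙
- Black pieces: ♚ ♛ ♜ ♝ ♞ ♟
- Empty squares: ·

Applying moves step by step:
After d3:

♜ ♞ ♝ ♛ ♚ ♝ ♞ ♜
♟ ♟ ♟ ♟ ♟ ♟ ♟ ♟
· · · · · · · ·
· · · · · · · ·
· · · · · · · ·
· · · ♙ · · · ·
♙ ♙ ♙ · ♙ ♙ ♙ ♙
♖ ♘ ♗ ♕ ♔ ♗ ♘ ♖


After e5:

♜ ♞ ♝ ♛ ♚ ♝ ♞ ♜
♟ ♟ ♟ ♟ · ♟ ♟ ♟
· · · · · · · ·
· · · · ♟ · · ·
· · · · · · · ·
· · · ♙ · · · ·
♙ ♙ ♙ · ♙ ♙ ♙ ♙
♖ ♘ ♗ ♕ ♔ ♗ ♘ ♖


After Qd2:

♜ ♞ ♝ ♛ ♚ ♝ ♞ ♜
♟ ♟ ♟ ♟ · ♟ ♟ ♟
· · · · · · · ·
· · · · ♟ · · ·
· · · · · · · ·
· · · ♙ · · · ·
♙ ♙ ♙ ♕ ♙ ♙ ♙ ♙
♖ ♘ ♗ · ♔ ♗ ♘ ♖


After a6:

♜ ♞ ♝ ♛ ♚ ♝ ♞ ♜
· ♟ ♟ ♟ · ♟ ♟ ♟
♟ · · · · · · ·
· · · · ♟ · · ·
· · · · · · · ·
· · · ♙ · · · ·
♙ ♙ ♙ ♕ ♙ ♙ ♙ ♙
♖ ♘ ♗ · ♔ ♗ ♘ ♖


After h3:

♜ ♞ ♝ ♛ ♚ ♝ ♞ ♜
· ♟ ♟ ♟ · ♟ ♟ ♟
♟ · · · · · · ·
· · · · ♟ · · ·
· · · · · · · ·
· · · ♙ · · · ♙
♙ ♙ ♙ ♕ ♙ ♙ ♙ ·
♖ ♘ ♗ · ♔ ♗ ♘ ♖


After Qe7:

♜ ♞ ♝ · ♚ ♝ ♞ ♜
· ♟ ♟ ♟ ♛ ♟ ♟ ♟
♟ · · · · · · ·
· · · · ♟ · · ·
· · · · · · · ·
· · · ♙ · · · ♙
♙ ♙ ♙ ♕ ♙ ♙ ♙ ·
♖ ♘ ♗ · ♔ ♗ ♘ ♖



  a b c d e f g h
  ─────────────────
8│♜ ♞ ♝ · ♚ ♝ ♞ ♜│8
7│· ♟ ♟ ♟ ♛ ♟ ♟ ♟│7
6│♟ · · · · · · ·│6
5│· · · · ♟ · · ·│5
4│· · · · · · · ·│4
3│· · · ♙ · · · ♙│3
2│♙ ♙ ♙ ♕ ♙ ♙ ♙ ·│2
1│♖ ♘ ♗ · ♔ ♗ ♘ ♖│1
  ─────────────────
  a b c d e f g h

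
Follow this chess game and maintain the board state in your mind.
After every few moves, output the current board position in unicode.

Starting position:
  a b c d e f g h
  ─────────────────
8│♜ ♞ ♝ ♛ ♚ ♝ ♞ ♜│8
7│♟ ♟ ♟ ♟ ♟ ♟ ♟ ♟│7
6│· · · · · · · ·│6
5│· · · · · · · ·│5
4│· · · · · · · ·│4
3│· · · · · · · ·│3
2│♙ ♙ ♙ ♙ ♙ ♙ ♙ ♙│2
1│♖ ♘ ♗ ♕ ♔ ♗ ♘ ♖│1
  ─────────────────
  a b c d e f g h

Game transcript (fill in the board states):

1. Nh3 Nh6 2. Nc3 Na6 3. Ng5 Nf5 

  a b c d e f g h
  ─────────────────
8│♜ · ♝ ♛ ♚ ♝ · ♜│8
7│♟ ♟ ♟ ♟ ♟ ♟ ♟ ♟│7
6│♞ · · · · · · ·│6
5│· · · · · ♞ ♘ ·│5
4│· · · · · · · ·│4
3│· · ♘ · · · · ·│3
2│♙ ♙ ♙ ♙ ♙ ♙ ♙ ♙│2
1│♖ · ♗ ♕ ♔ ♗ · ♖│1
  ─────────────────
  a b c d e f g h

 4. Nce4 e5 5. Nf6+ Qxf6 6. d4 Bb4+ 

  a b c d e f g h
  ─────────────────
8│♜ · ♝ · ♚ · · ♜│8
7│♟ ♟ ♟ ♟ · ♟ ♟ ♟│7
6│♞ · · · · ♛ · ·│6
5│· · · · ♟ ♞ ♘ ·│5
4│· ♝ · ♙ · · · ·│4
3│· · · · · · · ·│3
2│♙ ♙ ♙ · ♙ ♙ ♙ ♙│2
1│♖ · ♗ ♕ ♔ ♗ · ♖│1
  ─────────────────
  a b c d e f g h

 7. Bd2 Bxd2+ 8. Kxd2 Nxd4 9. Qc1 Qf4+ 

  a b c d e f g h
  ─────────────────
8│♜ · ♝ · ♚ · · ♜│8
7│♟ ♟ ♟ ♟ · ♟ ♟ ♟│7
6│♞ · · · · · · ·│6
5│· · · · ♟ · ♘ ·│5
4│· · · ♞ · ♛ · ·│4
3│· · · · · · · ·│3
2│♙ ♙ ♙ ♔ ♙ ♙ ♙ ♙│2
1│♖ · ♕ · · ♗ · ♖│1
  ─────────────────
  a b c d e f g h

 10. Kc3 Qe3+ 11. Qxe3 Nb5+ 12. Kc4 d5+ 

  a b c d e f g h
  ─────────────────
8│♜ · ♝ · ♚ · · ♜│8
7│♟ ♟ ♟ · · ♟ ♟ ♟│7
6│♞ · · · · · · ·│6
5│· ♞ · ♟ ♟ · ♘ ·│5
4│· · ♔ · · · · ·│4
3│· · · · ♕ · · ·│3
2│♙ ♙ ♙ · ♙ ♙ ♙ ♙│2
1│♖ · · · · ♗ · ♖│1
  ─────────────────
  a b c d e f g h

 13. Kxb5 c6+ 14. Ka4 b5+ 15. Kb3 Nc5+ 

  a b c d e f g h
  ─────────────────
8│♜ · ♝ · ♚ · · ♜│8
7│♟ · · · · ♟ ♟ ♟│7
6│· · ♟ · · · · ·│6
5│· ♟ ♞ ♟ ♟ · ♘ ·│5
4│· · · · · · · ·│4
3│· ♔ · · ♕ · · ·│3
2│♙ ♙ ♙ · ♙ ♙ ♙ ♙│2
1│♖ · · · · ♗ · ♖│1
  ─────────────────
  a b c d e f g h



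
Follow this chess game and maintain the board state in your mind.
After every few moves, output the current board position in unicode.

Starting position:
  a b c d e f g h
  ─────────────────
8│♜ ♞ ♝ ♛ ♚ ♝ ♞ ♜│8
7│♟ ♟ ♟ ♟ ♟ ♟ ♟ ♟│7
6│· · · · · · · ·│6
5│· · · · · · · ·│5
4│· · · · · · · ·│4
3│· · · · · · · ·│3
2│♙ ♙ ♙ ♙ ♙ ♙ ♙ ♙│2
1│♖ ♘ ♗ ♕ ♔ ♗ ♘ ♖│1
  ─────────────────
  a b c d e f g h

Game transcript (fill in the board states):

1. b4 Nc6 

  a b c d e f g h
  ─────────────────
8│♜ · ♝ ♛ ♚ ♝ ♞ ♜│8
7│♟ ♟ ♟ ♟ ♟ ♟ ♟ ♟│7
6│· · ♞ · · · · ·│6
5│· · · · · · · ·│5
4│· ♙ · · · · · ·│4
3│· · · · · · · ·│3
2│♙ · ♙ ♙ ♙ ♙ ♙ ♙│2
1│♖ ♘ ♗ ♕ ♔ ♗ ♘ ♖│1
  ─────────────────
  a b c d e f g h

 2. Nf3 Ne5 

  a b c d e f g h
  ─────────────────
8│♜ · ♝ ♛ ♚ ♝ ♞ ♜│8
7│♟ ♟ ♟ ♟ ♟ ♟ ♟ ♟│7
6│· · · · · · · ·│6
5│· · · · ♞ · · ·│5
4│· ♙ · · · · · ·│4
3│· · · · · ♘ · ·│3
2│♙ · ♙ ♙ ♙ ♙ ♙ ♙│2
1│♖ ♘ ♗ ♕ ♔ ♗ · ♖│1
  ─────────────────
  a b c d e f g h

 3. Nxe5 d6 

  a b c d e f g h
  ─────────────────
8│♜ · ♝ ♛ ♚ ♝ ♞ ♜│8
7│♟ ♟ ♟ · ♟ ♟ ♟ ♟│7
6│· · · ♟ · · · ·│6
5│· · · · ♘ · · ·│5
4│· ♙ · · · · · ·│4
3│· · · · · · · ·│3
2│♙ · ♙ ♙ ♙ ♙ ♙ ♙│2
1│♖ ♘ ♗ ♕ ♔ ♗ · ♖│1
  ─────────────────
  a b c d e f g h



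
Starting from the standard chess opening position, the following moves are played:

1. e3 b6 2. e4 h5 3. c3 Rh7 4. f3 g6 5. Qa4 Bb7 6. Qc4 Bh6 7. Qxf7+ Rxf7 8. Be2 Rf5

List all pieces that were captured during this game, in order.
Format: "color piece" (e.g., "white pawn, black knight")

Tracking captures:
  Qxf7+: captured black pawn
  Rxf7: captured white queen

black pawn, white queen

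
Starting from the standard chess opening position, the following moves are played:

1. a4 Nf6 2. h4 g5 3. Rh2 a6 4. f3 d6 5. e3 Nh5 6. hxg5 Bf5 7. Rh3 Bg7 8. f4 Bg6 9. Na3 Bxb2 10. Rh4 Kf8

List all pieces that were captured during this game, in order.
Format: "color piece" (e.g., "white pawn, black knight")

Tracking captures:
  hxg5: captured black pawn
  Bxb2: captured white pawn

black pawn, white pawn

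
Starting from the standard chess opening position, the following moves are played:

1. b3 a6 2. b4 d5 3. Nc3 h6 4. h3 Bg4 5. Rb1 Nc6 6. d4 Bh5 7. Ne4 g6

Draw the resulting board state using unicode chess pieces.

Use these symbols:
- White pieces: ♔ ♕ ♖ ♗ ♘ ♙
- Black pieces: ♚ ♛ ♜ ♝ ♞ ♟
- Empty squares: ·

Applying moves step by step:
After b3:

♜ ♞ ♝ ♛ ♚ ♝ ♞ ♜
♟ ♟ ♟ ♟ ♟ ♟ ♟ ♟
· · · · · · · ·
· · · · · · · ·
· · · · · · · ·
· ♙ · · · · · ·
♙ · ♙ ♙ ♙ ♙ ♙ ♙
♖ ♘ ♗ ♕ ♔ ♗ ♘ ♖


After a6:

♜ ♞ ♝ ♛ ♚ ♝ ♞ ♜
· ♟ ♟ ♟ ♟ ♟ ♟ ♟
♟ · · · · · · ·
· · · · · · · ·
· · · · · · · ·
· ♙ · · · · · ·
♙ · ♙ ♙ ♙ ♙ ♙ ♙
♖ ♘ ♗ ♕ ♔ ♗ ♘ ♖


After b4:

♜ ♞ ♝ ♛ ♚ ♝ ♞ ♜
· ♟ ♟ ♟ ♟ ♟ ♟ ♟
♟ · · · · · · ·
· · · · · · · ·
· ♙ · · · · · ·
· · · · · · · ·
♙ · ♙ ♙ ♙ ♙ ♙ ♙
♖ ♘ ♗ ♕ ♔ ♗ ♘ ♖


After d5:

♜ ♞ ♝ ♛ ♚ ♝ ♞ ♜
· ♟ ♟ · ♟ ♟ ♟ ♟
♟ · · · · · · ·
· · · ♟ · · · ·
· ♙ · · · · · ·
· · · · · · · ·
♙ · ♙ ♙ ♙ ♙ ♙ ♙
♖ ♘ ♗ ♕ ♔ ♗ ♘ ♖


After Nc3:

♜ ♞ ♝ ♛ ♚ ♝ ♞ ♜
· ♟ ♟ · ♟ ♟ ♟ ♟
♟ · · · · · · ·
· · · ♟ · · · ·
· ♙ · · · · · ·
· · ♘ · · · · ·
♙ · ♙ ♙ ♙ ♙ ♙ ♙
♖ · ♗ ♕ ♔ ♗ ♘ ♖


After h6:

♜ ♞ ♝ ♛ ♚ ♝ ♞ ♜
· ♟ ♟ · ♟ ♟ ♟ ·
♟ · · · · · · ♟
· · · ♟ · · · ·
· ♙ · · · · · ·
· · ♘ · · · · ·
♙ · ♙ ♙ ♙ ♙ ♙ ♙
♖ · ♗ ♕ ♔ ♗ ♘ ♖


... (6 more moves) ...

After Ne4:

♜ · · ♛ ♚ ♝ ♞ ♜
· ♟ ♟ · ♟ ♟ ♟ ·
♟ · ♞ · · · · ♟
· · · ♟ · · · ♝
· ♙ · ♙ ♘ · · ·
· · · · · · · ♙
♙ · ♙ · ♙ ♙ ♙ ·
· ♖ ♗ ♕ ♔ ♗ ♘ ♖


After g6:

♜ · · ♛ ♚ ♝ ♞ ♜
· ♟ ♟ · ♟ ♟ · ·
♟ · ♞ · · · ♟ ♟
· · · ♟ · · · ♝
· ♙ · ♙ ♘ · · ·
· · · · · · · ♙
♙ · ♙ · ♙ ♙ ♙ ·
· ♖ ♗ ♕ ♔ ♗ ♘ ♖



  a b c d e f g h
  ─────────────────
8│♜ · · ♛ ♚ ♝ ♞ ♜│8
7│· ♟ ♟ · ♟ ♟ · ·│7
6│♟ · ♞ · · · ♟ ♟│6
5│· · · ♟ · · · ♝│5
4│· ♙ · ♙ ♘ · · ·│4
3│· · · · · · · ♙│3
2│♙ · ♙ · ♙ ♙ ♙ ·│2
1│· ♖ ♗ ♕ ♔ ♗ ♘ ♖│1
  ─────────────────
  a b c d e f g h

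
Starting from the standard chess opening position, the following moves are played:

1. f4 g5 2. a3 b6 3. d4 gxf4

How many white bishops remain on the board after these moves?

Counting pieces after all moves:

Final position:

  a b c d e f g h
  ─────────────────
8│♜ ♞ ♝ ♛ ♚ ♝ ♞ ♜│8
7│♟ · ♟ ♟ ♟ ♟ · ♟│7
6│· ♟ · · · · · ·│6
5│· · · · · · · ·│5
4│· · · ♙ · ♟ · ·│4
3│♙ · · · · · · ·│3
2│· ♙ ♙ · ♙ · ♙ ♙│2
1│♖ ♘ ♗ ♕ ♔ ♗ ♘ ♖│1
  ─────────────────
  a b c d e f g h


2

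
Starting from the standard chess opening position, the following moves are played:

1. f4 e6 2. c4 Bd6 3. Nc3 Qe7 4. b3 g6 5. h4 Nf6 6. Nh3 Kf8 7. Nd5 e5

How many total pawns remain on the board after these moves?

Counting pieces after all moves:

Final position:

  a b c d e f g h
  ─────────────────
8│♜ ♞ ♝ · · ♚ · ♜│8
7│♟ ♟ ♟ ♟ ♛ ♟ · ♟│7
6│· · · ♝ · ♞ ♟ ·│6
5│· · · ♘ ♟ · · ·│5
4│· · ♙ · · ♙ · ♙│4
3│· ♙ · · · · · ♘│3
2│♙ · · ♙ ♙ · ♙ ·│2
1│♖ · ♗ ♕ ♔ ♗ · ♖│1
  ─────────────────
  a b c d e f g h


16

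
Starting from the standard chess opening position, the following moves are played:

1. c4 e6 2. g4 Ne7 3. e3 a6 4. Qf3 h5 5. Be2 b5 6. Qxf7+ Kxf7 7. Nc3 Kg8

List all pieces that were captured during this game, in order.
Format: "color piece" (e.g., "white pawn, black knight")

Tracking captures:
  Qxf7+: captured black pawn
  Kxf7: captured white queen

black pawn, white queen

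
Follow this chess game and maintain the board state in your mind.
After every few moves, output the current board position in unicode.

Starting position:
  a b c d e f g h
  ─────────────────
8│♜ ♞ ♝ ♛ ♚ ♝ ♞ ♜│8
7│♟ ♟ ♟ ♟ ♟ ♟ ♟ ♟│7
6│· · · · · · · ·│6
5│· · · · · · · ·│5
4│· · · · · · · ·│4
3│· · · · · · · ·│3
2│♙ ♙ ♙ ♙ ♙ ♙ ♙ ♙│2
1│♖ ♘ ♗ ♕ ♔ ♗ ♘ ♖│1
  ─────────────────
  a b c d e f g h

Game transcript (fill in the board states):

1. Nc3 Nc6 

  a b c d e f g h
  ─────────────────
8│♜ · ♝ ♛ ♚ ♝ ♞ ♜│8
7│♟ ♟ ♟ ♟ ♟ ♟ ♟ ♟│7
6│· · ♞ · · · · ·│6
5│· · · · · · · ·│5
4│· · · · · · · ·│4
3│· · ♘ · · · · ·│3
2│♙ ♙ ♙ ♙ ♙ ♙ ♙ ♙│2
1│♖ · ♗ ♕ ♔ ♗ ♘ ♖│1
  ─────────────────
  a b c d e f g h

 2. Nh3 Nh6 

  a b c d e f g h
  ─────────────────
8│♜ · ♝ ♛ ♚ ♝ · ♜│8
7│♟ ♟ ♟ ♟ ♟ ♟ ♟ ♟│7
6│· · ♞ · · · · ♞│6
5│· · · · · · · ·│5
4│· · · · · · · ·│4
3│· · ♘ · · · · ♘│3
2│♙ ♙ ♙ ♙ ♙ ♙ ♙ ♙│2
1│♖ · ♗ ♕ ♔ ♗ · ♖│1
  ─────────────────
  a b c d e f g h

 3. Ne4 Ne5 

  a b c d e f g h
  ─────────────────
8│♜ · ♝ ♛ ♚ ♝ · ♜│8
7│♟ ♟ ♟ ♟ ♟ ♟ ♟ ♟│7
6│· · · · · · · ♞│6
5│· · · · ♞ · · ·│5
4│· · · · ♘ · · ·│4
3│· · · · · · · ♘│3
2│♙ ♙ ♙ ♙ ♙ ♙ ♙ ♙│2
1│♖ · ♗ ♕ ♔ ♗ · ♖│1
  ─────────────────
  a b c d e f g h

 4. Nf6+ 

  a b c d e f g h
  ─────────────────
8│♜ · ♝ ♛ ♚ ♝ · ♜│8
7│♟ ♟ ♟ ♟ ♟ ♟ ♟ ♟│7
6│· · · · · ♘ · ♞│6
5│· · · · ♞ · · ·│5
4│· · · · · · · ·│4
3│· · · · · · · ♘│3
2│♙ ♙ ♙ ♙ ♙ ♙ ♙ ♙│2
1│♖ · ♗ ♕ ♔ ♗ · ♖│1
  ─────────────────
  a b c d e f g h


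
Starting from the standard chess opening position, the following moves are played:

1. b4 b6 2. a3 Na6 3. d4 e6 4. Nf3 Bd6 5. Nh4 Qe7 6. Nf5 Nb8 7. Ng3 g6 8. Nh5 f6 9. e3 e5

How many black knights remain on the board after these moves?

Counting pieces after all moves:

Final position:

  a b c d e f g h
  ─────────────────
8│♜ ♞ ♝ · ♚ · ♞ ♜│8
7│♟ · ♟ ♟ ♛ · · ♟│7
6│· ♟ · ♝ · ♟ ♟ ·│6
5│· · · · ♟ · · ♘│5
4│· ♙ · ♙ · · · ·│4
3│♙ · · · ♙ · · ·│3
2│· · ♙ · · ♙ ♙ ♙│2
1│♖ ♘ ♗ ♕ ♔ ♗ · ♖│1
  ─────────────────
  a b c d e f g h


2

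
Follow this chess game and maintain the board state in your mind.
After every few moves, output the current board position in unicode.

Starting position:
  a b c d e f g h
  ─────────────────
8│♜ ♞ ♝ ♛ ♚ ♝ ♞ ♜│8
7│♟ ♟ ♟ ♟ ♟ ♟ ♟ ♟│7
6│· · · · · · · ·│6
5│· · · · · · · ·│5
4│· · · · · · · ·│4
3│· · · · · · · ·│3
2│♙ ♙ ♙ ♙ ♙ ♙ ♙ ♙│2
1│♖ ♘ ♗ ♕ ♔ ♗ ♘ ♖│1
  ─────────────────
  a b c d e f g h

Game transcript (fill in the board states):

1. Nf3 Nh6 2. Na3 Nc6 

  a b c d e f g h
  ─────────────────
8│♜ · ♝ ♛ ♚ ♝ · ♜│8
7│♟ ♟ ♟ ♟ ♟ ♟ ♟ ♟│7
6│· · ♞ · · · · ♞│6
5│· · · · · · · ·│5
4│· · · · · · · ·│4
3│♘ · · · · ♘ · ·│3
2│♙ ♙ ♙ ♙ ♙ ♙ ♙ ♙│2
1│♖ · ♗ ♕ ♔ ♗ · ♖│1
  ─────────────────
  a b c d e f g h

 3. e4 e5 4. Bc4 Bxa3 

  a b c d e f g h
  ─────────────────
8│♜ · ♝ ♛ ♚ · · ♜│8
7│♟ ♟ ♟ ♟ · ♟ ♟ ♟│7
6│· · ♞ · · · · ♞│6
5│· · · · ♟ · · ·│5
4│· · ♗ · ♙ · · ·│4
3│♝ · · · · ♘ · ·│3
2│♙ ♙ ♙ ♙ · ♙ ♙ ♙│2
1│♖ · ♗ ♕ ♔ · · ♖│1
  ─────────────────
  a b c d e f g h

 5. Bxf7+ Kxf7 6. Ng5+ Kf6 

  a b c d e f g h
  ─────────────────
8│♜ · ♝ ♛ · · · ♜│8
7│♟ ♟ ♟ ♟ · · ♟ ♟│7
6│· · ♞ · · ♚ · ♞│6
5│· · · · ♟ · ♘ ·│5
4│· · · · ♙ · · ·│4
3│♝ · · · · · · ·│3
2│♙ ♙ ♙ ♙ · ♙ ♙ ♙│2
1│♖ · ♗ ♕ ♔ · · ♖│1
  ─────────────────
  a b c d e f g h

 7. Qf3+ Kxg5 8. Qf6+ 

  a b c d e f g h
  ─────────────────
8│♜ · ♝ ♛ · · · ♜│8
7│♟ ♟ ♟ ♟ · · ♟ ♟│7
6│· · ♞ · · ♕ · ♞│6
5│· · · · ♟ · ♚ ·│5
4│· · · · ♙ · · ·│4
3│♝ · · · · · · ·│3
2│♙ ♙ ♙ ♙ · ♙ ♙ ♙│2
1│♖ · ♗ · ♔ · · ♖│1
  ─────────────────
  a b c d e f g h


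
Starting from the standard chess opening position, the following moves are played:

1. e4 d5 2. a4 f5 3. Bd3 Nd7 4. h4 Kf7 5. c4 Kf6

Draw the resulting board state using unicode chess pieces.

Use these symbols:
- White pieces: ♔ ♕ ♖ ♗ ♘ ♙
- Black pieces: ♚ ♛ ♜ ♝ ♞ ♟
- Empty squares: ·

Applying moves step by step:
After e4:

♜ ♞ ♝ ♛ ♚ ♝ ♞ ♜
♟ ♟ ♟ ♟ ♟ ♟ ♟ ♟
· · · · · · · ·
· · · · · · · ·
· · · · ♙ · · ·
· · · · · · · ·
♙ ♙ ♙ ♙ · ♙ ♙ ♙
♖ ♘ ♗ ♕ ♔ ♗ ♘ ♖


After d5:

♜ ♞ ♝ ♛ ♚ ♝ ♞ ♜
♟ ♟ ♟ · ♟ ♟ ♟ ♟
· · · · · · · ·
· · · ♟ · · · ·
· · · · ♙ · · ·
· · · · · · · ·
♙ ♙ ♙ ♙ · ♙ ♙ ♙
♖ ♘ ♗ ♕ ♔ ♗ ♘ ♖


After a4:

♜ ♞ ♝ ♛ ♚ ♝ ♞ ♜
♟ ♟ ♟ · ♟ ♟ ♟ ♟
· · · · · · · ·
· · · ♟ · · · ·
♙ · · · ♙ · · ·
· · · · · · · ·
· ♙ ♙ ♙ · ♙ ♙ ♙
♖ ♘ ♗ ♕ ♔ ♗ ♘ ♖


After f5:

♜ ♞ ♝ ♛ ♚ ♝ ♞ ♜
♟ ♟ ♟ · ♟ · ♟ ♟
· · · · · · · ·
· · · ♟ · ♟ · ·
♙ · · · ♙ · · ·
· · · · · · · ·
· ♙ ♙ ♙ · ♙ ♙ ♙
♖ ♘ ♗ ♕ ♔ ♗ ♘ ♖


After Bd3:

♜ ♞ ♝ ♛ ♚ ♝ ♞ ♜
♟ ♟ ♟ · ♟ · ♟ ♟
· · · · · · · ·
· · · ♟ · ♟ · ·
♙ · · · ♙ · · ·
· · · ♗ · · · ·
· ♙ ♙ ♙ · ♙ ♙ ♙
♖ ♘ ♗ ♕ ♔ · ♘ ♖


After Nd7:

♜ · ♝ ♛ ♚ ♝ ♞ ♜
♟ ♟ ♟ ♞ ♟ · ♟ ♟
· · · · · · · ·
· · · ♟ · ♟ · ·
♙ · · · ♙ · · ·
· · · ♗ · · · ·
· ♙ ♙ ♙ · ♙ ♙ ♙
♖ ♘ ♗ ♕ ♔ · ♘ ♖


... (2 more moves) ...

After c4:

♜ · ♝ ♛ · ♝ ♞ ♜
♟ ♟ ♟ ♞ ♟ ♚ ♟ ♟
· · · · · · · ·
· · · ♟ · ♟ · ·
♙ · ♙ · ♙ · · ♙
· · · ♗ · · · ·
· ♙ · ♙ · ♙ ♙ ·
♖ ♘ ♗ ♕ ♔ · ♘ ♖


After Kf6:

♜ · ♝ ♛ · ♝ ♞ ♜
♟ ♟ ♟ ♞ ♟ · ♟ ♟
· · · · · ♚ · ·
· · · ♟ · ♟ · ·
♙ · ♙ · ♙ · · ♙
· · · ♗ · · · ·
· ♙ · ♙ · ♙ ♙ ·
♖ ♘ ♗ ♕ ♔ · ♘ ♖



  a b c d e f g h
  ─────────────────
8│♜ · ♝ ♛ · ♝ ♞ ♜│8
7│♟ ♟ ♟ ♞ ♟ · ♟ ♟│7
6│· · · · · ♚ · ·│6
5│· · · ♟ · ♟ · ·│5
4│♙ · ♙ · ♙ · · ♙│4
3│· · · ♗ · · · ·│3
2│· ♙ · ♙ · ♙ ♙ ·│2
1│♖ ♘ ♗ ♕ ♔ · ♘ ♖│1
  ─────────────────
  a b c d e f g h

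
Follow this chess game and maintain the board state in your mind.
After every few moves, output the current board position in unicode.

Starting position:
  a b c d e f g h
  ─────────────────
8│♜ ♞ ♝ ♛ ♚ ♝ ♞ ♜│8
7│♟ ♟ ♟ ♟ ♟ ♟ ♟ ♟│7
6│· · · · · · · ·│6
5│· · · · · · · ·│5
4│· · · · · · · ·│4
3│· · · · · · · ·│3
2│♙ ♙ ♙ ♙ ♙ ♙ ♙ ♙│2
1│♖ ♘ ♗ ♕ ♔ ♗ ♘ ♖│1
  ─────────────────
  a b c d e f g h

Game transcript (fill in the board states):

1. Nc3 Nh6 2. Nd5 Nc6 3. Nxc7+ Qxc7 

  a b c d e f g h
  ─────────────────
8│♜ · ♝ · ♚ ♝ · ♜│8
7│♟ ♟ ♛ ♟ ♟ ♟ ♟ ♟│7
6│· · ♞ · · · · ♞│6
5│· · · · · · · ·│5
4│· · · · · · · ·│4
3│· · · · · · · ·│3
2│♙ ♙ ♙ ♙ ♙ ♙ ♙ ♙│2
1│♖ · ♗ ♕ ♔ ♗ ♘ ♖│1
  ─────────────────
  a b c d e f g h

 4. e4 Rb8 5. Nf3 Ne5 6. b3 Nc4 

  a b c d e f g h
  ─────────────────
8│· ♜ ♝ · ♚ ♝ · ♜│8
7│♟ ♟ ♛ ♟ ♟ ♟ ♟ ♟│7
6│· · · · · · · ♞│6
5│· · · · · · · ·│5
4│· · ♞ · ♙ · · ·│4
3│· ♙ · · · ♘ · ·│3
2│♙ · ♙ ♙ · ♙ ♙ ♙│2
1│♖ · ♗ ♕ ♔ ♗ · ♖│1
  ─────────────────
  a b c d e f g h

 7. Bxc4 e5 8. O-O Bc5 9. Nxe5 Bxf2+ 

  a b c d e f g h
  ─────────────────
8│· ♜ ♝ · ♚ · · ♜│8
7│♟ ♟ ♛ ♟ · ♟ ♟ ♟│7
6│· · · · · · · ♞│6
5│· · · · ♘ · · ·│5
4│· · ♗ · ♙ · · ·│4
3│· ♙ · · · · · ·│3
2│♙ · ♙ ♙ · ♝ ♙ ♙│2
1│♖ · ♗ ♕ · ♖ ♔ ·│1
  ─────────────────
  a b c d e f g h

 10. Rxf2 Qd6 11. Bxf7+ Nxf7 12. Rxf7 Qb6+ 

  a b c d e f g h
  ─────────────────
8│· ♜ ♝ · ♚ · · ♜│8
7│♟ ♟ · ♟ · ♖ ♟ ♟│7
6│· ♛ · · · · · ·│6
5│· · · · ♘ · · ·│5
4│· · · · ♙ · · ·│4
3│· ♙ · · · · · ·│3
2│♙ · ♙ ♙ · · ♙ ♙│2
1│♖ · ♗ ♕ · · ♔ ·│1
  ─────────────────
  a b c d e f g h

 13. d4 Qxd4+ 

  a b c d e f g h
  ─────────────────
8│· ♜ ♝ · ♚ · · ♜│8
7│♟ ♟ · ♟ · ♖ ♟ ♟│7
6│· · · · · · · ·│6
5│· · · · ♘ · · ·│5
4│· · · ♛ ♙ · · ·│4
3│· ♙ · · · · · ·│3
2│♙ · ♙ · · · ♙ ♙│2
1│♖ · ♗ ♕ · · ♔ ·│1
  ─────────────────
  a b c d e f g h


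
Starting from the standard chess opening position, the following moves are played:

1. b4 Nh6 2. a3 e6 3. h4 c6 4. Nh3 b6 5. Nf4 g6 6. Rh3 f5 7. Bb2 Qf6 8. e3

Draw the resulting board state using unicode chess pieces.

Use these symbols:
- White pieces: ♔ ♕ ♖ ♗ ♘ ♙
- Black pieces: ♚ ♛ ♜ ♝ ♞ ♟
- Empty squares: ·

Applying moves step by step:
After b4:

♜ ♞ ♝ ♛ ♚ ♝ ♞ ♜
♟ ♟ ♟ ♟ ♟ ♟ ♟ ♟
· · · · · · · ·
· · · · · · · ·
· ♙ · · · · · ·
· · · · · · · ·
♙ · ♙ ♙ ♙ ♙ ♙ ♙
♖ ♘ ♗ ♕ ♔ ♗ ♘ ♖


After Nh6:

♜ ♞ ♝ ♛ ♚ ♝ · ♜
♟ ♟ ♟ ♟ ♟ ♟ ♟ ♟
· · · · · · · ♞
· · · · · · · ·
· ♙ · · · · · ·
· · · · · · · ·
♙ · ♙ ♙ ♙ ♙ ♙ ♙
♖ ♘ ♗ ♕ ♔ ♗ ♘ ♖


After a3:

♜ ♞ ♝ ♛ ♚ ♝ · ♜
♟ ♟ ♟ ♟ ♟ ♟ ♟ ♟
· · · · · · · ♞
· · · · · · · ·
· ♙ · · · · · ·
♙ · · · · · · ·
· · ♙ ♙ ♙ ♙ ♙ ♙
♖ ♘ ♗ ♕ ♔ ♗ ♘ ♖


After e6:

♜ ♞ ♝ ♛ ♚ ♝ · ♜
♟ ♟ ♟ ♟ · ♟ ♟ ♟
· · · · ♟ · · ♞
· · · · · · · ·
· ♙ · · · · · ·
♙ · · · · · · ·
· · ♙ ♙ ♙ ♙ ♙ ♙
♖ ♘ ♗ ♕ ♔ ♗ ♘ ♖


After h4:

♜ ♞ ♝ ♛ ♚ ♝ · ♜
♟ ♟ ♟ ♟ · ♟ ♟ ♟
· · · · ♟ · · ♞
· · · · · · · ·
· ♙ · · · · · ♙
♙ · · · · · · ·
· · ♙ ♙ ♙ ♙ ♙ ·
♖ ♘ ♗ ♕ ♔ ♗ ♘ ♖


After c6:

♜ ♞ ♝ ♛ ♚ ♝ · ♜
♟ ♟ · ♟ · ♟ ♟ ♟
· · ♟ · ♟ · · ♞
· · · · · · · ·
· ♙ · · · · · ♙
♙ · · · · · · ·
· · ♙ ♙ ♙ ♙ ♙ ·
♖ ♘ ♗ ♕ ♔ ♗ ♘ ♖


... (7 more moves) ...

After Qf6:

♜ ♞ ♝ · ♚ ♝ · ♜
♟ · · ♟ · · · ♟
· ♟ ♟ · ♟ ♛ ♟ ♞
· · · · · ♟ · ·
· ♙ · · · ♘ · ♙
♙ · · · · · · ♖
· ♗ ♙ ♙ ♙ ♙ ♙ ·
♖ ♘ · ♕ ♔ ♗ · ·


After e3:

♜ ♞ ♝ · ♚ ♝ · ♜
♟ · · ♟ · · · ♟
· ♟ ♟ · ♟ ♛ ♟ ♞
· · · · · ♟ · ·
· ♙ · · · ♘ · ♙
♙ · · · ♙ · · ♖
· ♗ ♙ ♙ · ♙ ♙ ·
♖ ♘ · ♕ ♔ ♗ · ·



  a b c d e f g h
  ─────────────────
8│♜ ♞ ♝ · ♚ ♝ · ♜│8
7│♟ · · ♟ · · · ♟│7
6│· ♟ ♟ · ♟ ♛ ♟ ♞│6
5│· · · · · ♟ · ·│5
4│· ♙ · · · ♘ · ♙│4
3│♙ · · · ♙ · · ♖│3
2│· ♗ ♙ ♙ · ♙ ♙ ·│2
1│♖ ♘ · ♕ ♔ ♗ · ·│1
  ─────────────────
  a b c d e f g h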